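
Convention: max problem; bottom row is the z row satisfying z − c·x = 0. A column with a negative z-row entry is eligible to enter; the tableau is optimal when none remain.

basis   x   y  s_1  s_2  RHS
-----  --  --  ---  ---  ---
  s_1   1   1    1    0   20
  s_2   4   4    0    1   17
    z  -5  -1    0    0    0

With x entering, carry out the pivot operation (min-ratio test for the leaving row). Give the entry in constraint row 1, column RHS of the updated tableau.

Ratio test on column x — row 1: 20/1 = 20; row 2: 17/4 = 17/4. Minimum is 17/4 at row 2 (s_2 leaves); pivot element 4.
Divide row 2 by 4; eliminate column x from the other rows.
Row 1 update in column RHS: 20 − 1·(17/4) = 63/4.

63/4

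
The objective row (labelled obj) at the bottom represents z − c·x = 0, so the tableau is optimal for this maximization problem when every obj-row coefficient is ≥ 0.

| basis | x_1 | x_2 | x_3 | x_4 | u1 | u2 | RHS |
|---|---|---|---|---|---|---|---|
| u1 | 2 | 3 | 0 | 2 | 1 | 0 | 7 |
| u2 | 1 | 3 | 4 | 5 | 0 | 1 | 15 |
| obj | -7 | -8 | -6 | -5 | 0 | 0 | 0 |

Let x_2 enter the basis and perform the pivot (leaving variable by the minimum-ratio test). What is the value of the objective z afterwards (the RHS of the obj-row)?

Ratio test on column x_2 — row 1: 7/3 = 7/3; row 2: 15/3 = 5. Minimum is 7/3 at row 1 (u1 leaves); pivot element 3.
Pivot on row 1; the obj-row RHS becomes 0 − (-8)·(7/3) = 56/3.

56/3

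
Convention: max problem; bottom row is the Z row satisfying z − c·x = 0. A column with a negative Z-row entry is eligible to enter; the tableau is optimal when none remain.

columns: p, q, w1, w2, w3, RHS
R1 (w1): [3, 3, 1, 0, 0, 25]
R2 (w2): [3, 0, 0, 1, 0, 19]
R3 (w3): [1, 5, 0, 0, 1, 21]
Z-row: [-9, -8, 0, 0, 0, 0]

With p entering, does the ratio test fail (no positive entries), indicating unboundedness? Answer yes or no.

Column p has positive entries in row(s) 1, 2, 3, so the ratio test bounds it — not unbounded.

no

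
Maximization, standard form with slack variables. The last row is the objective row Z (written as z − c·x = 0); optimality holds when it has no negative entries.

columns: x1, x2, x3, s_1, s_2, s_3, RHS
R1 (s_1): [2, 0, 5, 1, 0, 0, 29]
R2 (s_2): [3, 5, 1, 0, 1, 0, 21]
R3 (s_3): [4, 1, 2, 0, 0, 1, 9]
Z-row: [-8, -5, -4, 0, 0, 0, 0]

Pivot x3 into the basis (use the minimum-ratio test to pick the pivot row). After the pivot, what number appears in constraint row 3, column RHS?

Ratio test on column x3 — row 1: 29/5 = 29/5; row 2: 21/1 = 21; row 3: 9/2 = 9/2. Minimum is 9/2 at row 3 (s_3 leaves); pivot element 2.
Divide row 3 by 2; eliminate column x3 from the other rows.
In the new row 3, the RHS entry is the old entry divided by the pivot: 9/2 = 9/2.

9/2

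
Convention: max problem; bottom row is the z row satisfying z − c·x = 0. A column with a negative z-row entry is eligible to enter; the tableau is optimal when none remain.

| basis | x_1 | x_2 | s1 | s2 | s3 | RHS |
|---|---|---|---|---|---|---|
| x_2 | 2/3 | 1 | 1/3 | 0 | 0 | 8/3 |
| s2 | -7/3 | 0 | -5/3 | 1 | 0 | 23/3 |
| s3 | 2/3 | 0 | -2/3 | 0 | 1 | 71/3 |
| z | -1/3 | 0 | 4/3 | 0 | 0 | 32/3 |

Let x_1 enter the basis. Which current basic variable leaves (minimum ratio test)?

Column x_1 entries and ratios — x_2: (8/3)/(2/3) = 4; s2: -7/3 ≤ 0, skip; s3: (71/3)/(2/3) = 71/2.
Smallest ratio is 4 in the row of x_2, so x_2 leaves.

x_2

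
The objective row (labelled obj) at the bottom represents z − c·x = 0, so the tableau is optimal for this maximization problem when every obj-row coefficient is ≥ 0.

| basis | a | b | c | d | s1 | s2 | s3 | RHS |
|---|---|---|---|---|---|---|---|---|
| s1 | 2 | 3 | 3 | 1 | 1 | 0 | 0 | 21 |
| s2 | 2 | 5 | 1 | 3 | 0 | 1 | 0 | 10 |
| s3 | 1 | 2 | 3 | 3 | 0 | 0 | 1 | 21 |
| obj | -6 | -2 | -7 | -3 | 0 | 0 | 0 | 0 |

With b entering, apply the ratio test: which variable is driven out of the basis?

Column b entries and ratios — s1: 21/3 = 7; s2: 10/5 = 2; s3: 21/2 = 21/2.
Smallest ratio is 2 in the row of s2, so s2 leaves.

s2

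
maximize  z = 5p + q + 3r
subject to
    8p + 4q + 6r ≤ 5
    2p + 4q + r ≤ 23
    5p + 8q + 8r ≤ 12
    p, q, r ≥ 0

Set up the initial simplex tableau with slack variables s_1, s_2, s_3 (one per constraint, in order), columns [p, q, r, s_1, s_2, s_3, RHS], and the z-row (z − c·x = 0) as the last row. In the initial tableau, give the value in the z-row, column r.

-3

The z-row carries the negated objective coefficients: the r entry is -3.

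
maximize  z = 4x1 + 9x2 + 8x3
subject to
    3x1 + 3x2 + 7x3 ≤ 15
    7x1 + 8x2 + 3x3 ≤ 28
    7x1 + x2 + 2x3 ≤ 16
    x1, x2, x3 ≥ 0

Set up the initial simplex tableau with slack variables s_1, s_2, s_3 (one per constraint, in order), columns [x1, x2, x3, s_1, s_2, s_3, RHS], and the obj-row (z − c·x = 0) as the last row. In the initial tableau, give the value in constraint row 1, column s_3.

0

Slack s_3 belongs to constraint 3; its column is the unit vector e_3, so the entry in row 1 is 0.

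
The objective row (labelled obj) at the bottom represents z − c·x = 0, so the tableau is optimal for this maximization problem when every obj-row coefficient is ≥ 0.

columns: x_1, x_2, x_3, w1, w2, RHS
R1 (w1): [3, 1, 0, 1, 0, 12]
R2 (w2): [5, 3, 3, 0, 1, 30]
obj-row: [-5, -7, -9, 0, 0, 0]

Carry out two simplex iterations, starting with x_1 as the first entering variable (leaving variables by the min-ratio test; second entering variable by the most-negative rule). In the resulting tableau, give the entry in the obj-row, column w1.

-10/3

Ratio test on column x_1 — row 1: 12/3 = 4; row 2: 30/5 = 6. Minimum is 4 at row 1 (w1 leaves); pivot element 3.
Divide row 1 by 3; eliminate column x_1 from the other rows.
Second iteration: most negative obj-row entry is -9 in column x_3, so x_3 enters.
Ratio test on column x_3 — row 1: entry 0 ≤ 0; row 2: 10/3 = 10/3. Minimum is 10/3 at row 2 (w2 leaves); pivot element 3.
Divide row 2 by 3; eliminate column x_3 from the other rows.
After both pivots, the entry at the obj-row, column w1 is -10/3.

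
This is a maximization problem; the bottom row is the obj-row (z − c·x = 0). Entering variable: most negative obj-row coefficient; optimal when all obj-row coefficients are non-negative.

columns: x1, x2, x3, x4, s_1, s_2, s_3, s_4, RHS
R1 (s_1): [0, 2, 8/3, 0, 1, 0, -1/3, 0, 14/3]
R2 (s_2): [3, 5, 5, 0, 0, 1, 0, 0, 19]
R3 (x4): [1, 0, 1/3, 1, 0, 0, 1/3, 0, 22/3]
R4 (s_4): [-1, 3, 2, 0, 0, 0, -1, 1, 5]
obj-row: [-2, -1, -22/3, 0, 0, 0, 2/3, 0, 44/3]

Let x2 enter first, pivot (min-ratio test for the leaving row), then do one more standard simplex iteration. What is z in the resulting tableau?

23

Ratio test on column x2 — row 1: (14/3)/2 = 7/3; row 2: 19/5 = 19/5; row 3: entry 0 ≤ 0; row 4: 5/3 = 5/3. Minimum is 5/3 at row 4 (s_4 leaves); pivot element 3.
Pivot on row 4; the obj-row RHS becomes 44/3 − (-1)·(5/3) = 49/3.
Next entering variable (most negative obj-row entry -20/3): x3.
Ratio test on column x3 — row 1: (4/3)/(4/3) = 1; row 2: (32/3)/(5/3) = 32/5; row 3: (22/3)/(1/3) = 22; row 4: (5/3)/(2/3) = 5/2. Minimum is 1 at row 1 (s_1 leaves); pivot element 4/3.
After the second pivot the obj-row RHS is 49/3 − (-20/3)·1 = 23.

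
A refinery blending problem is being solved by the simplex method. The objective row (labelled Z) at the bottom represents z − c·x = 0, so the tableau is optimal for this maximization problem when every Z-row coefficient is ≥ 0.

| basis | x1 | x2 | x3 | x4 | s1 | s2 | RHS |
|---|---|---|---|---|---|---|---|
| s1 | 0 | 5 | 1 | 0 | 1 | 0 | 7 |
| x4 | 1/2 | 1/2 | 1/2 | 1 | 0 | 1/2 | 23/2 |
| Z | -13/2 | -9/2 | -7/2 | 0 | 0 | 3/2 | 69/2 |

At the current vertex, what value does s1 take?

7

s1 is basic (row 1); its value is the RHS of that row, 7.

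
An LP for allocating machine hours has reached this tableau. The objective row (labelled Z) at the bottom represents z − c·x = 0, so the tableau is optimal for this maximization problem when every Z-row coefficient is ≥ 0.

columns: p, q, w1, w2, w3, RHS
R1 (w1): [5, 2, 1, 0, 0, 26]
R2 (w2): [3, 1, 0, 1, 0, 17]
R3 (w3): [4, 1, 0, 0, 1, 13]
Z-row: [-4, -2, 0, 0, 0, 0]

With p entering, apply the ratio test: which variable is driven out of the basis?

w3

Column p entries and ratios — w1: 26/5 = 26/5; w2: 17/3 = 17/3; w3: 13/4 = 13/4.
Smallest ratio is 13/4 in the row of w3, so w3 leaves.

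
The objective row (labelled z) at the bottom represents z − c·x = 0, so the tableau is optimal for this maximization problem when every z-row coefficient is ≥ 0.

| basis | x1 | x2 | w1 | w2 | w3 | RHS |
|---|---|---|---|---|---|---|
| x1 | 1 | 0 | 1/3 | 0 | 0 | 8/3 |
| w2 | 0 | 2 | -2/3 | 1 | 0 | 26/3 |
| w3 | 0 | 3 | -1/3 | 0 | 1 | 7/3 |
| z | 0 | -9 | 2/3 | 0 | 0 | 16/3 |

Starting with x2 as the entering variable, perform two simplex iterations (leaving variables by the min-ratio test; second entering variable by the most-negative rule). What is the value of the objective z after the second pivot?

Ratio test on column x2 — row 1: entry 0 ≤ 0; row 2: (26/3)/2 = 13/3; row 3: (7/3)/3 = 7/9. Minimum is 7/9 at row 3 (w3 leaves); pivot element 3.
Pivot on row 3; the z-row RHS becomes 16/3 − (-9)·(7/9) = 37/3.
Next entering variable (most negative z-row entry -1/3): w1.
Ratio test on column w1 — row 1: (8/3)/(1/3) = 8; row 2: entry -4/9 ≤ 0; row 3: entry -1/9 ≤ 0. Minimum is 8 at row 1 (x1 leaves); pivot element 1/3.
After the second pivot the z-row RHS is 37/3 − (-1/3)·8 = 15.

15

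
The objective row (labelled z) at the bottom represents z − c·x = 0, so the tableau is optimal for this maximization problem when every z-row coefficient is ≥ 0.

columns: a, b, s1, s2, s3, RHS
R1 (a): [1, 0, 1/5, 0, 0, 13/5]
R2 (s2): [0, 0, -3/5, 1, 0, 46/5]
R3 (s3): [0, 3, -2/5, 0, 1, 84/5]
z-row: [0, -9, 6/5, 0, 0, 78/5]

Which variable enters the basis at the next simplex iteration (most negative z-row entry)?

b

Negative z-row entries: b: -9.
The most negative is -9 in column b, so b enters.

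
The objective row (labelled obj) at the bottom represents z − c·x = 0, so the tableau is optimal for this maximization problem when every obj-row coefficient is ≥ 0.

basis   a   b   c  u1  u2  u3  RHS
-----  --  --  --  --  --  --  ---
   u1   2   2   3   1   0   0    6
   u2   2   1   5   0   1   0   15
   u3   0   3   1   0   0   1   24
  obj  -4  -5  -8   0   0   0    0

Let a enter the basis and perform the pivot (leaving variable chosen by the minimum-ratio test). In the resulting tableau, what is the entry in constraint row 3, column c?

1

Ratio test on column a — row 1: 6/2 = 3; row 2: 15/2 = 15/2; row 3: entry 0 ≤ 0. Minimum is 3 at row 1 (u1 leaves); pivot element 2.
Divide row 1 by 2; eliminate column a from the other rows.
Row 3 update in column c: 1 − 0·(3/2) = 1.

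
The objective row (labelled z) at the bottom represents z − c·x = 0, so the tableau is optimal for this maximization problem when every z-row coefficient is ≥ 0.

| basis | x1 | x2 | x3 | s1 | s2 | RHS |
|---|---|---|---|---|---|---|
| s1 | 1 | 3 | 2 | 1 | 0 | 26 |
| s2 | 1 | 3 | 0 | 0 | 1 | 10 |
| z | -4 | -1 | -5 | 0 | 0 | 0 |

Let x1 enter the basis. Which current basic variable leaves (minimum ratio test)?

s2

Column x1 entries and ratios — s1: 26/1 = 26; s2: 10/1 = 10.
Smallest ratio is 10 in the row of s2, so s2 leaves.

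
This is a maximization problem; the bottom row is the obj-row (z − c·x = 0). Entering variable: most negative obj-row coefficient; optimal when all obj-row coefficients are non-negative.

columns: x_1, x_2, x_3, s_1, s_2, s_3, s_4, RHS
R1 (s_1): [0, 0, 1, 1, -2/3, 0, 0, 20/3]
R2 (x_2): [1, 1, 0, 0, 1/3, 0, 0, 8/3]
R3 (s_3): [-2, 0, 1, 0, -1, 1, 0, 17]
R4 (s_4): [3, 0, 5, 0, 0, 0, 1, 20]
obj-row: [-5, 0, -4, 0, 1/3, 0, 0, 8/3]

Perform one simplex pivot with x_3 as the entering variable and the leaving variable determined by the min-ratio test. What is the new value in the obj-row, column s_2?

Ratio test on column x_3 — row 1: (20/3)/1 = 20/3; row 2: entry 0 ≤ 0; row 3: 17/1 = 17; row 4: 20/5 = 4. Minimum is 4 at row 4 (s_4 leaves); pivot element 5.
Divide row 4 by 5; eliminate column x_3 from the other rows.
obj-row update in column s_2: 1/3 − (-4)·0 = 1/3.

1/3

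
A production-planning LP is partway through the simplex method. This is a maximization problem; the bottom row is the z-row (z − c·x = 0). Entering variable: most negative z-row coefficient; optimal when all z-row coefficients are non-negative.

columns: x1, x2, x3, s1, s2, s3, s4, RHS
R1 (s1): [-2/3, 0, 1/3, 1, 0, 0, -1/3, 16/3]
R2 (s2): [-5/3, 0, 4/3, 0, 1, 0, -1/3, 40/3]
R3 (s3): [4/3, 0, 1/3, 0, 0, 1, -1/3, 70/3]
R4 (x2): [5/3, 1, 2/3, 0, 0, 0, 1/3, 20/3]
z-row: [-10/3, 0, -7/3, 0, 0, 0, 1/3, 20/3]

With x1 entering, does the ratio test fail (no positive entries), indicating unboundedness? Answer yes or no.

Column x1 has positive entries in row(s) 3, 4, so the ratio test bounds it — not unbounded.

no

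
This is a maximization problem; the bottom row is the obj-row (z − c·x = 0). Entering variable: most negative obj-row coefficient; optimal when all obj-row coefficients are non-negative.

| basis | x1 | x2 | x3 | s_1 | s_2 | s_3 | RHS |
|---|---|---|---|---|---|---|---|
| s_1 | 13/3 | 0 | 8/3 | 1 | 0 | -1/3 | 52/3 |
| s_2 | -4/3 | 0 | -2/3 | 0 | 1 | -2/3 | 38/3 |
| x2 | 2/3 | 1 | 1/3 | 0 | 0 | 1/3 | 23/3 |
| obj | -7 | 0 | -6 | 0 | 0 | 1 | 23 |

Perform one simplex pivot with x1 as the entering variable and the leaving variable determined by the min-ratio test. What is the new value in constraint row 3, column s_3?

5/13

Ratio test on column x1 — row 1: (52/3)/(13/3) = 4; row 2: entry -4/3 ≤ 0; row 3: (23/3)/(2/3) = 23/2. Minimum is 4 at row 1 (s_1 leaves); pivot element 13/3.
Divide row 1 by 13/3; eliminate column x1 from the other rows.
Row 3 update in column s_3: 1/3 − (2/3)·(-1/13) = 5/13.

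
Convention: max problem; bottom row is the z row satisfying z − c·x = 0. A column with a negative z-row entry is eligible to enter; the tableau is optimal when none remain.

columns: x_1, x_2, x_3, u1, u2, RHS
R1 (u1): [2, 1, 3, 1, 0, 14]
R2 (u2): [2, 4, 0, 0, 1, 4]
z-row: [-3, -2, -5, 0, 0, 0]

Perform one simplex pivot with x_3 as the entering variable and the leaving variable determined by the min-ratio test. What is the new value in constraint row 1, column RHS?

14/3

Ratio test on column x_3 — row 1: 14/3 = 14/3; row 2: entry 0 ≤ 0. Minimum is 14/3 at row 1 (u1 leaves); pivot element 3.
Divide row 1 by 3; eliminate column x_3 from the other rows.
In the new row 1, the RHS entry is the old entry divided by the pivot: 14/3 = 14/3.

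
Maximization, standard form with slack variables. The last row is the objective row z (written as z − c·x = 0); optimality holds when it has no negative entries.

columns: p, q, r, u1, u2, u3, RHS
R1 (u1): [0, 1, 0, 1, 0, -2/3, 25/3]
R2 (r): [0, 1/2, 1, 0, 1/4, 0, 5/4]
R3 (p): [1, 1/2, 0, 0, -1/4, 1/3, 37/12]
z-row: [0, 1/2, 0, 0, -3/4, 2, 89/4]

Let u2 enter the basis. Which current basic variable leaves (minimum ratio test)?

r

Column u2 entries and ratios — u1: 0 ≤ 0, skip; r: (5/4)/(1/4) = 5; p: -1/4 ≤ 0, skip.
Smallest ratio is 5 in the row of r, so r leaves.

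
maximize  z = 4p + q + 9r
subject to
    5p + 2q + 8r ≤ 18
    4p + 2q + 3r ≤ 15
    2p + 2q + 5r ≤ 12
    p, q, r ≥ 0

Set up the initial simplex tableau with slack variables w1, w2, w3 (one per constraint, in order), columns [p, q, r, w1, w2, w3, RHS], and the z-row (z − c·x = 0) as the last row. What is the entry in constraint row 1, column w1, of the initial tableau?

Slack w1 belongs to constraint 1; its column is the unit vector e_1, so the entry in row 1 is 1.

1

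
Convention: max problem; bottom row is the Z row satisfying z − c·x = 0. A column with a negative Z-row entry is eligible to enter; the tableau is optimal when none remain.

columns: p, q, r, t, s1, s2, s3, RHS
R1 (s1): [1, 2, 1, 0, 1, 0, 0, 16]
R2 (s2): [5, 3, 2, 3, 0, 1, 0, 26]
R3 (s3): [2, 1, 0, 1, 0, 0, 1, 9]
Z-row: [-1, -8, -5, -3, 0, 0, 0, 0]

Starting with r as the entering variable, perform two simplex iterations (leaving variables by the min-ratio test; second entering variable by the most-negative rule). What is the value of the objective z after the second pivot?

68

Ratio test on column r — row 1: 16/1 = 16; row 2: 26/2 = 13; row 3: entry 0 ≤ 0. Minimum is 13 at row 2 (s2 leaves); pivot element 2.
Pivot on row 2; the Z-row RHS becomes 0 − (-5)·13 = 65.
Next entering variable (most negative Z-row entry -1/2): q.
Ratio test on column q — row 1: 3/(1/2) = 6; row 2: 13/(3/2) = 26/3; row 3: 9/1 = 9. Minimum is 6 at row 1 (s1 leaves); pivot element 1/2.
After the second pivot the Z-row RHS is 65 − (-1/2)·6 = 68.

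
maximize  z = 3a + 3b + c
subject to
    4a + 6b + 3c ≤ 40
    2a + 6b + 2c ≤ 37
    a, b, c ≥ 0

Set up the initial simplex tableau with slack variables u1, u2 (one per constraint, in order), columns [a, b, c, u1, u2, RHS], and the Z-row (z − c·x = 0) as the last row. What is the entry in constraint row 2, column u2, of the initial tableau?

Slack u2 belongs to constraint 2; its column is the unit vector e_2, so the entry in row 2 is 1.

1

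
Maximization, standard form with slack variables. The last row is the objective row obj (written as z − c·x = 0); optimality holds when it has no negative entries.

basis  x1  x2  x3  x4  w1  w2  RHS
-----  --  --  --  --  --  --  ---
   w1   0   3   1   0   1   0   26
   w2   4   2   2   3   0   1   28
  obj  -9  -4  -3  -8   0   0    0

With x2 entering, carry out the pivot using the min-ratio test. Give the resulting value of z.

104/3

Ratio test on column x2 — row 1: 26/3 = 26/3; row 2: 28/2 = 14. Minimum is 26/3 at row 1 (w1 leaves); pivot element 3.
Pivot on row 1; the obj-row RHS becomes 0 − (-4)·(26/3) = 104/3.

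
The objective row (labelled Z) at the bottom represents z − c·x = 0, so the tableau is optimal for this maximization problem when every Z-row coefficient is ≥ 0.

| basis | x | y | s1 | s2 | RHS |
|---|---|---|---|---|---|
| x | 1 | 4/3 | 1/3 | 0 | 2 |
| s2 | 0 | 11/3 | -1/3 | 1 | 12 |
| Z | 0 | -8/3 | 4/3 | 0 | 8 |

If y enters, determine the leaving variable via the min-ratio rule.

Column y entries and ratios — x: 2/(4/3) = 3/2; s2: 12/(11/3) = 36/11.
Smallest ratio is 3/2 in the row of x, so x leaves.

x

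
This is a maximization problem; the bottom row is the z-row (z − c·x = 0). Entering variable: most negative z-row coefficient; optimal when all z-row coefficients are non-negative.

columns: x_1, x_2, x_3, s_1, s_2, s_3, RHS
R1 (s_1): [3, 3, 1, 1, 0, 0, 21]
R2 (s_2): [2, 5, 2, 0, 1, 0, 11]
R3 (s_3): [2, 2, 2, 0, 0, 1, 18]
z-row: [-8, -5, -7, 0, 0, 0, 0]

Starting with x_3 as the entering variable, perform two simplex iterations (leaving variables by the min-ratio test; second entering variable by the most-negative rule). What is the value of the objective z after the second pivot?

44

Ratio test on column x_3 — row 1: 21/1 = 21; row 2: 11/2 = 11/2; row 3: 18/2 = 9. Minimum is 11/2 at row 2 (s_2 leaves); pivot element 2.
Pivot on row 2; the z-row RHS becomes 0 − (-7)·(11/2) = 77/2.
Next entering variable (most negative z-row entry -1): x_1.
Ratio test on column x_1 — row 1: (31/2)/2 = 31/4; row 2: (11/2)/1 = 11/2; row 3: entry 0 ≤ 0. Minimum is 11/2 at row 2 (x_3 leaves); pivot element 1.
After the second pivot the z-row RHS is 77/2 − (-1)·(11/2) = 44.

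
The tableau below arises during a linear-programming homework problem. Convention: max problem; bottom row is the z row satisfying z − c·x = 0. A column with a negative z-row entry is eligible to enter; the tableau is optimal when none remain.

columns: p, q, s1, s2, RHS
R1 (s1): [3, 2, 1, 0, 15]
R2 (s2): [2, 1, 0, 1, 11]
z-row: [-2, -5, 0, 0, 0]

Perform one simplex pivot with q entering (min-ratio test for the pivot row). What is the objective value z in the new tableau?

75/2

Ratio test on column q — row 1: 15/2 = 15/2; row 2: 11/1 = 11. Minimum is 15/2 at row 1 (s1 leaves); pivot element 2.
Pivot on row 1; the z-row RHS becomes 0 − (-5)·(15/2) = 75/2.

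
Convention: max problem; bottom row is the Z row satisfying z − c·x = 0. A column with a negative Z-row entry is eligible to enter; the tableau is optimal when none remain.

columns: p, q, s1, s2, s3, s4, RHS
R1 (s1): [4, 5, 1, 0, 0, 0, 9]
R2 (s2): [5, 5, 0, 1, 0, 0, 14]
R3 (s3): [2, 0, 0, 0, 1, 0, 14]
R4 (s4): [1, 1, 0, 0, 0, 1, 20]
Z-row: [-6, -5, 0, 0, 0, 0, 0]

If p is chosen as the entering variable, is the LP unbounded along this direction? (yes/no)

no

Column p has positive entries in row(s) 1, 2, 3, 4, so the ratio test bounds it — not unbounded.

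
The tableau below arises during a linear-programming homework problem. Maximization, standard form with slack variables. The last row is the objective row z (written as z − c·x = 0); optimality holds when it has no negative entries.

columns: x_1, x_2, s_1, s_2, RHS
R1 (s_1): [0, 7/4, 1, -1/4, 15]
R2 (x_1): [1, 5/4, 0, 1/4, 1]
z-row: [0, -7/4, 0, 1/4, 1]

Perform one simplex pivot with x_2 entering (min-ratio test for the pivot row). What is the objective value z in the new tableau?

Ratio test on column x_2 — row 1: 15/(7/4) = 60/7; row 2: 1/(5/4) = 4/5. Minimum is 4/5 at row 2 (x_1 leaves); pivot element 5/4.
Pivot on row 2; the z-row RHS becomes 1 − (-7/4)·(4/5) = 12/5.

12/5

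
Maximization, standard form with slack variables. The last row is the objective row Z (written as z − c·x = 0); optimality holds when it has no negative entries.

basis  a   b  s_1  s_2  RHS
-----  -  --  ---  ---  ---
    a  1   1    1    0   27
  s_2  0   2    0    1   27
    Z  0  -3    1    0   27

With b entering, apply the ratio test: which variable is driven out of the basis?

Column b entries and ratios — a: 27/1 = 27; s_2: 27/2 = 27/2.
Smallest ratio is 27/2 in the row of s_2, so s_2 leaves.

s_2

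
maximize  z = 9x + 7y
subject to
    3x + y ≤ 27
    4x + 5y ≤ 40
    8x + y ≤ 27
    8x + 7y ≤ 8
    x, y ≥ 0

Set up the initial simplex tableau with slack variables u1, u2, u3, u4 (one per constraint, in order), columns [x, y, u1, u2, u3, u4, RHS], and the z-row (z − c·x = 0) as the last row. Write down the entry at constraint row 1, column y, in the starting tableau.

Constraint 1 has coefficient 1 on y.

1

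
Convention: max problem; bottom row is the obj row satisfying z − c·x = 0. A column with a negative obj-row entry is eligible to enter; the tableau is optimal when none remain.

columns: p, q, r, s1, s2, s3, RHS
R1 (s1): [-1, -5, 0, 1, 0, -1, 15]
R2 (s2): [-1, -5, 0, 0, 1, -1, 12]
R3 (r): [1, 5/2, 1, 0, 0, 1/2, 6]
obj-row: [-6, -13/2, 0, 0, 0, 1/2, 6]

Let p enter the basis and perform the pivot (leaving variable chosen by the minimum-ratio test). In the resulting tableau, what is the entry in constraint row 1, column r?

1

Ratio test on column p — row 1: entry -1 ≤ 0; row 2: entry -1 ≤ 0; row 3: 6/1 = 6. Minimum is 6 at row 3 (r leaves); pivot element 1.
Divide row 3 by 1; eliminate column p from the other rows.
Row 1 update in column r: 0 − (-1)·1 = 1.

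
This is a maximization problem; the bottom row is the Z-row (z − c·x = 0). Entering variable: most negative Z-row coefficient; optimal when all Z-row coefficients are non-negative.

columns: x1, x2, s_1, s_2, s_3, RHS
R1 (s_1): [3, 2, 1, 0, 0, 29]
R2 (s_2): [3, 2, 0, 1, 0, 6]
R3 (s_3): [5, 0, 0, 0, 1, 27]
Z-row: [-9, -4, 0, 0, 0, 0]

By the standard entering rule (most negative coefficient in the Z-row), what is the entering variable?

Negative Z-row entries: x1: -9, x2: -4.
The most negative is -9 in column x1, so x1 enters.

x1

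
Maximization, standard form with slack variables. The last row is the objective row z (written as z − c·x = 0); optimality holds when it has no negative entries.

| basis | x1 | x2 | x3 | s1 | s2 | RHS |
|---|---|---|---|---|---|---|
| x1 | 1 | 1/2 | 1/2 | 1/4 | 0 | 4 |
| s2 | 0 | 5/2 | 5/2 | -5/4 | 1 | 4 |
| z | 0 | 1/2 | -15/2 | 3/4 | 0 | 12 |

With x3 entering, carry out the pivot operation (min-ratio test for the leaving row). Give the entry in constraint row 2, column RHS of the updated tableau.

Ratio test on column x3 — row 1: 4/(1/2) = 8; row 2: 4/(5/2) = 8/5. Minimum is 8/5 at row 2 (s2 leaves); pivot element 5/2.
Divide row 2 by 5/2; eliminate column x3 from the other rows.
In the new row 2, the RHS entry is the old entry divided by the pivot: 4/(5/2) = 8/5.

8/5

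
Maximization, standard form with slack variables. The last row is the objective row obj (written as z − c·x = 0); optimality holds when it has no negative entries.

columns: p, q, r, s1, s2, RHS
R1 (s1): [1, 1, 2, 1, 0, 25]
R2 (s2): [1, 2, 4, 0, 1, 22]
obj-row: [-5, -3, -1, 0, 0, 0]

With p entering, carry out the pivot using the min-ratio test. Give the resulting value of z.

110

Ratio test on column p — row 1: 25/1 = 25; row 2: 22/1 = 22. Minimum is 22 at row 2 (s2 leaves); pivot element 1.
Pivot on row 2; the obj-row RHS becomes 0 − (-5)·22 = 110.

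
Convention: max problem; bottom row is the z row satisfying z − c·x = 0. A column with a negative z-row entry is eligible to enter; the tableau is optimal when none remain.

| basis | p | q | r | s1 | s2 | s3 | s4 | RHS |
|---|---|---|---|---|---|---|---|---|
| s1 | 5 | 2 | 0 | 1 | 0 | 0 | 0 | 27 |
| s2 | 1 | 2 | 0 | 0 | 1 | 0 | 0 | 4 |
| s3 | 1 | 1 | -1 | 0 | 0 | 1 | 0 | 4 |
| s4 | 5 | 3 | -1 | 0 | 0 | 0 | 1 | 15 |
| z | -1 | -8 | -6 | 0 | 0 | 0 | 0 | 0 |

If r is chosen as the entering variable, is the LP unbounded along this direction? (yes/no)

Every constraint-row entry in column r is ≤ 0, so increasing r is unbounded.

yes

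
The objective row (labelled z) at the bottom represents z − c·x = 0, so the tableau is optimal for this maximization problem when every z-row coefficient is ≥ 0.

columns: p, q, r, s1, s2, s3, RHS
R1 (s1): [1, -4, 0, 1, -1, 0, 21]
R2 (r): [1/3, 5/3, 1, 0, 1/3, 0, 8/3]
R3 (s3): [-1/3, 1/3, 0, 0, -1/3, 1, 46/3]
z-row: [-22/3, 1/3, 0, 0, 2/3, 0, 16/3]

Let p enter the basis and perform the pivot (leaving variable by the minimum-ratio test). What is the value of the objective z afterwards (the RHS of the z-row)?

Ratio test on column p — row 1: 21/1 = 21; row 2: (8/3)/(1/3) = 8; row 3: entry -1/3 ≤ 0. Minimum is 8 at row 2 (r leaves); pivot element 1/3.
Pivot on row 2; the z-row RHS becomes 16/3 − (-22/3)·8 = 64.

64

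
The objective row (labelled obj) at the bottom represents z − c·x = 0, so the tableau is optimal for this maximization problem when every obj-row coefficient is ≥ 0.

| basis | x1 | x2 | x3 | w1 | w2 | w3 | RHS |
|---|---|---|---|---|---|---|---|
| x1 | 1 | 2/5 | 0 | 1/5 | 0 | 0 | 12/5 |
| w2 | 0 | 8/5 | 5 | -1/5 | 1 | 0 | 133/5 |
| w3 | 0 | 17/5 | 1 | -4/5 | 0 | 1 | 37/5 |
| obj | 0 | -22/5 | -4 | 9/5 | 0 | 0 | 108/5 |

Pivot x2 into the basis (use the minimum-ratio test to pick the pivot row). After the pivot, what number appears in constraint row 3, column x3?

Ratio test on column x2 — row 1: (12/5)/(2/5) = 6; row 2: (133/5)/(8/5) = 133/8; row 3: (37/5)/(17/5) = 37/17. Minimum is 37/17 at row 3 (w3 leaves); pivot element 17/5.
Divide row 3 by 17/5; eliminate column x2 from the other rows.
In the new row 3, the x3 entry is the old entry divided by the pivot: 1/(17/5) = 5/17.

5/17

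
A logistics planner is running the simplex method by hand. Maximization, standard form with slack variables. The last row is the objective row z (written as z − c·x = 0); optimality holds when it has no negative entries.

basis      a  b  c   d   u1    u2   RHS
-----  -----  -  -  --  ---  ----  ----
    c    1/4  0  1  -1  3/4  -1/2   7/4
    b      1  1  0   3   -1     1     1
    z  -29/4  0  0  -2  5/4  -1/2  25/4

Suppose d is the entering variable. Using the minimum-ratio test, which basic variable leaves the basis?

b

Column d entries and ratios — c: -1 ≤ 0, skip; b: 1/3 = 1/3.
Smallest ratio is 1/3 in the row of b, so b leaves.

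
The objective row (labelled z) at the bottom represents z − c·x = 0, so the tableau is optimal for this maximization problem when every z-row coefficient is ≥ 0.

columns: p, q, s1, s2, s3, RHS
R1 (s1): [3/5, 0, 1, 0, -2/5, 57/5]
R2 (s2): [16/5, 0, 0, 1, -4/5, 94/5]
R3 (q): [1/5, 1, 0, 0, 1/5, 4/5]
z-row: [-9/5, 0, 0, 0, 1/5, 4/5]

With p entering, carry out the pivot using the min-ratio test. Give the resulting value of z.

Ratio test on column p — row 1: (57/5)/(3/5) = 19; row 2: (94/5)/(16/5) = 47/8; row 3: (4/5)/(1/5) = 4. Minimum is 4 at row 3 (q leaves); pivot element 1/5.
Pivot on row 3; the z-row RHS becomes 4/5 − (-9/5)·4 = 8.

8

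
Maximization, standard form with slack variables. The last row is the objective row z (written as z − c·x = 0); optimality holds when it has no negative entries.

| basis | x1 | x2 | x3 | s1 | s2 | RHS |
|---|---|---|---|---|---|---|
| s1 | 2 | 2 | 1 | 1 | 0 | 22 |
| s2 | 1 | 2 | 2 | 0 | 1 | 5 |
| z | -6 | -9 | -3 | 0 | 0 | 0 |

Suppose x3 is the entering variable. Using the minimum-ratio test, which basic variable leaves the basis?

Column x3 entries and ratios — s1: 22/1 = 22; s2: 5/2 = 5/2.
Smallest ratio is 5/2 in the row of s2, so s2 leaves.

s2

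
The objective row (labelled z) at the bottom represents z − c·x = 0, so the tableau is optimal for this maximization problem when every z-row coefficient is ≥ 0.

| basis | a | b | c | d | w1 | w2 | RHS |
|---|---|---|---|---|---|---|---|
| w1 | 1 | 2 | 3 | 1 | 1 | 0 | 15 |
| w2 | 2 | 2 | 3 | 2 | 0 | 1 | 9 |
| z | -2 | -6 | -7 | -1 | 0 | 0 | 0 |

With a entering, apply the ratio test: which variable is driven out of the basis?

w2

Column a entries and ratios — w1: 15/1 = 15; w2: 9/2 = 9/2.
Smallest ratio is 9/2 in the row of w2, so w2 leaves.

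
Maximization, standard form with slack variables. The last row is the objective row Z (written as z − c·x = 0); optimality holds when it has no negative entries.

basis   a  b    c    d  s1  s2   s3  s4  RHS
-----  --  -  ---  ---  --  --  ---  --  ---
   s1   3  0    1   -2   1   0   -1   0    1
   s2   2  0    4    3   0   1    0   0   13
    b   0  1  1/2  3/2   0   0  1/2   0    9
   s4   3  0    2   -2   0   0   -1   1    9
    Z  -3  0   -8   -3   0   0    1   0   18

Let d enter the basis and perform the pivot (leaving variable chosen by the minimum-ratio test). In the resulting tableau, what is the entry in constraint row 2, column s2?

1/3

Ratio test on column d — row 1: entry -2 ≤ 0; row 2: 13/3 = 13/3; row 3: 9/(3/2) = 6; row 4: entry -2 ≤ 0. Minimum is 13/3 at row 2 (s2 leaves); pivot element 3.
Divide row 2 by 3; eliminate column d from the other rows.
In the new row 2, the s2 entry is the old entry divided by the pivot: 1/3 = 1/3.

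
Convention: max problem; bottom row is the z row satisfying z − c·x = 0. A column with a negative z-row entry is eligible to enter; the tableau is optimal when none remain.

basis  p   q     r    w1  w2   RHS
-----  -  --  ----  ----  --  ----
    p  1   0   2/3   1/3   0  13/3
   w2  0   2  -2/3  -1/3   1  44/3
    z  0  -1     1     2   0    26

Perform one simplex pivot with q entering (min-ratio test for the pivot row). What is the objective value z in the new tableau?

100/3

Ratio test on column q — row 1: entry 0 ≤ 0; row 2: (44/3)/2 = 22/3. Minimum is 22/3 at row 2 (w2 leaves); pivot element 2.
Pivot on row 2; the z-row RHS becomes 26 − (-1)·(22/3) = 100/3.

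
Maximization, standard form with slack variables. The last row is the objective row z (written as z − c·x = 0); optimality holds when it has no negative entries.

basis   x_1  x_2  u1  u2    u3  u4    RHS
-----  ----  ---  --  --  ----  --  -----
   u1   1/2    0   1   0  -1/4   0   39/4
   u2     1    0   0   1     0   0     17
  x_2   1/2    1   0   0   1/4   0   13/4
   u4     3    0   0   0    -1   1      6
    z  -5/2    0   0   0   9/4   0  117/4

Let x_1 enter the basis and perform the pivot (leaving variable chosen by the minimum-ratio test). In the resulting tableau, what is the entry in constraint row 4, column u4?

1/3

Ratio test on column x_1 — row 1: (39/4)/(1/2) = 39/2; row 2: 17/1 = 17; row 3: (13/4)/(1/2) = 13/2; row 4: 6/3 = 2. Minimum is 2 at row 4 (u4 leaves); pivot element 3.
Divide row 4 by 3; eliminate column x_1 from the other rows.
In the new row 4, the u4 entry is the old entry divided by the pivot: 1/3 = 1/3.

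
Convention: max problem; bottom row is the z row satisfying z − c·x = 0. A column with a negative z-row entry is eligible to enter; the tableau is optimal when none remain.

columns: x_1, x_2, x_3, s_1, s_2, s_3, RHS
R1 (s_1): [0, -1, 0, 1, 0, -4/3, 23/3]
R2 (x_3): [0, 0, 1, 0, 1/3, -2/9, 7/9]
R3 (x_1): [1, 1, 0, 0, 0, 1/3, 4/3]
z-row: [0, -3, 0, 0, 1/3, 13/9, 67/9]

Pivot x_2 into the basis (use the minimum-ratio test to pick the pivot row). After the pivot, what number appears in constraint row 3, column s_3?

Ratio test on column x_2 — row 1: entry -1 ≤ 0; row 2: entry 0 ≤ 0; row 3: (4/3)/1 = 4/3. Minimum is 4/3 at row 3 (x_1 leaves); pivot element 1.
Divide row 3 by 1; eliminate column x_2 from the other rows.
In the new row 3, the s_3 entry is the old entry divided by the pivot: (1/3)/1 = 1/3.

1/3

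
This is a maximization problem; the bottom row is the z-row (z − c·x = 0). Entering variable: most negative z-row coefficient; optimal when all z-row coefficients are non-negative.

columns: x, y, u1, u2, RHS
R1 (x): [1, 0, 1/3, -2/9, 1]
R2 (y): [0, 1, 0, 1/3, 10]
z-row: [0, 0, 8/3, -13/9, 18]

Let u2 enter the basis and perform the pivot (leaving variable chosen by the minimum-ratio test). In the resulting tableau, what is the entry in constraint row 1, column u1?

1/3

Ratio test on column u2 — row 1: entry -2/9 ≤ 0; row 2: 10/(1/3) = 30. Minimum is 30 at row 2 (y leaves); pivot element 1/3.
Divide row 2 by 1/3; eliminate column u2 from the other rows.
Row 1 update in column u1: 1/3 − (-2/9)·0 = 1/3.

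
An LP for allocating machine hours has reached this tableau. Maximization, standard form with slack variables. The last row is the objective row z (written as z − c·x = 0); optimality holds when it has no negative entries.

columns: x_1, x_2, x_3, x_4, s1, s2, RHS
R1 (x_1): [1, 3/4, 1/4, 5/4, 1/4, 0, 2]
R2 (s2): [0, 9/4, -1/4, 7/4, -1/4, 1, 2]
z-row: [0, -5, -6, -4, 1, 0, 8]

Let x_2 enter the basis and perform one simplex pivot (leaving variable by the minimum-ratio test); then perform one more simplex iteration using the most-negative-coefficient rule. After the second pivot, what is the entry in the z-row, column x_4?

Ratio test on column x_2 — row 1: 2/(3/4) = 8/3; row 2: 2/(9/4) = 8/9. Minimum is 8/9 at row 2 (s2 leaves); pivot element 9/4.
Divide row 2 by 9/4; eliminate column x_2 from the other rows.
Second iteration: most negative z-row entry is -59/9 in column x_3, so x_3 enters.
Ratio test on column x_3 — row 1: (4/3)/(1/3) = 4; row 2: entry -1/9 ≤ 0. Minimum is 4 at row 1 (x_1 leaves); pivot element 1/3.
Divide row 1 by 1/3; eliminate column x_3 from the other rows.
After both pivots, the entry at the z-row, column x_4 is 13.

13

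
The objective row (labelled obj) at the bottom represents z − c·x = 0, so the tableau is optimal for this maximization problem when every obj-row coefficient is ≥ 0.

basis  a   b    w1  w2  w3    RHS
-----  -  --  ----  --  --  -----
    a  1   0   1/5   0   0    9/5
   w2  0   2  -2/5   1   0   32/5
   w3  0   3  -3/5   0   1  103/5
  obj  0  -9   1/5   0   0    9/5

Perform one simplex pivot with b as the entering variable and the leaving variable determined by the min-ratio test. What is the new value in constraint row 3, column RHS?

11

Ratio test on column b — row 1: entry 0 ≤ 0; row 2: (32/5)/2 = 16/5; row 3: (103/5)/3 = 103/15. Minimum is 16/5 at row 2 (w2 leaves); pivot element 2.
Divide row 2 by 2; eliminate column b from the other rows.
Row 3 update in column RHS: 103/5 − 3·(16/5) = 11.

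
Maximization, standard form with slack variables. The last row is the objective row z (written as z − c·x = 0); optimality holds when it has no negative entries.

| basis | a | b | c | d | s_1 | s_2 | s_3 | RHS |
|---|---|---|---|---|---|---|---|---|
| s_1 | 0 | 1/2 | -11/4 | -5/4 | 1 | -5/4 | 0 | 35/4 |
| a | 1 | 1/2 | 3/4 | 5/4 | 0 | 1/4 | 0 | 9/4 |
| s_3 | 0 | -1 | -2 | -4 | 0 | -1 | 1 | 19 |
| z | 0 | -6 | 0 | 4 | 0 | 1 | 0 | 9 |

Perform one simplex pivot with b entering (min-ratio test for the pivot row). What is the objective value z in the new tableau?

36

Ratio test on column b — row 1: (35/4)/(1/2) = 35/2; row 2: (9/4)/(1/2) = 9/2; row 3: entry -1 ≤ 0. Minimum is 9/2 at row 2 (a leaves); pivot element 1/2.
Pivot on row 2; the z-row RHS becomes 9 − (-6)·(9/2) = 36.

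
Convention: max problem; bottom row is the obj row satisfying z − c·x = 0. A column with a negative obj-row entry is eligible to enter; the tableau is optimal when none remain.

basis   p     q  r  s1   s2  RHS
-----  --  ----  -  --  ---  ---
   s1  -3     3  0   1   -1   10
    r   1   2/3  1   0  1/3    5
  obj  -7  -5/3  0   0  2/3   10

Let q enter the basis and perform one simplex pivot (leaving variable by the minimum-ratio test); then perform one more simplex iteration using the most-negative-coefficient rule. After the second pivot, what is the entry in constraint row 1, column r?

3/5

Ratio test on column q — row 1: 10/3 = 10/3; row 2: 5/(2/3) = 15/2. Minimum is 10/3 at row 1 (s1 leaves); pivot element 3.
Divide row 1 by 3; eliminate column q from the other rows.
Second iteration: most negative obj-row entry is -26/3 in column p, so p enters.
Ratio test on column p — row 1: entry -1 ≤ 0; row 2: (25/9)/(5/3) = 5/3. Minimum is 5/3 at row 2 (r leaves); pivot element 5/3.
Divide row 2 by 5/3; eliminate column p from the other rows.
After both pivots, the entry at constraint row 1, column r is 3/5.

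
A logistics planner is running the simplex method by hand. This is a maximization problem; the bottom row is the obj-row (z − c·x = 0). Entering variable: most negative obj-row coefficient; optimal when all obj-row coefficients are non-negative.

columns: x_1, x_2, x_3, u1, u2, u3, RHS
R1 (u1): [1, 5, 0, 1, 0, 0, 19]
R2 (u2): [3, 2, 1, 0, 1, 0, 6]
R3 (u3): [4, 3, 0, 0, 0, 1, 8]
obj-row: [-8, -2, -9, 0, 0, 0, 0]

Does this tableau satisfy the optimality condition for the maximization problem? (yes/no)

no

The obj-row has a negative entry -9 in column x_3, so it is not optimal.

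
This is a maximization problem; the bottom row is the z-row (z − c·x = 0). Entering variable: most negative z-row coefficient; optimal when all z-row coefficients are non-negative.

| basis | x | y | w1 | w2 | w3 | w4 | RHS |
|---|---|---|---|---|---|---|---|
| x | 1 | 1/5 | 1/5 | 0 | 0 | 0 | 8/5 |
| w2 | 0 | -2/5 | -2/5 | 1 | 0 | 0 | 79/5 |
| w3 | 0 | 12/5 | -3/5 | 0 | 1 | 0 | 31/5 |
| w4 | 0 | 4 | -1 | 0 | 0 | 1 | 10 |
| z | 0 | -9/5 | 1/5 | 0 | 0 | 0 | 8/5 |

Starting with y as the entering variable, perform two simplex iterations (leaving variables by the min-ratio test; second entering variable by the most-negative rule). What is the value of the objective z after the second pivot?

36/5

Ratio test on column y — row 1: (8/5)/(1/5) = 8; row 2: entry -2/5 ≤ 0; row 3: (31/5)/(12/5) = 31/12; row 4: 10/4 = 5/2. Minimum is 5/2 at row 4 (w4 leaves); pivot element 4.
Pivot on row 4; the z-row RHS becomes 8/5 − (-9/5)·(5/2) = 61/10.
Next entering variable (most negative z-row entry -1/4): w1.
Ratio test on column w1 — row 1: (11/10)/(1/4) = 22/5; row 2: entry -1/2 ≤ 0; row 3: entry 0 ≤ 0; row 4: entry -1/4 ≤ 0. Minimum is 22/5 at row 1 (x leaves); pivot element 1/4.
After the second pivot the z-row RHS is 61/10 − (-1/4)·(22/5) = 36/5.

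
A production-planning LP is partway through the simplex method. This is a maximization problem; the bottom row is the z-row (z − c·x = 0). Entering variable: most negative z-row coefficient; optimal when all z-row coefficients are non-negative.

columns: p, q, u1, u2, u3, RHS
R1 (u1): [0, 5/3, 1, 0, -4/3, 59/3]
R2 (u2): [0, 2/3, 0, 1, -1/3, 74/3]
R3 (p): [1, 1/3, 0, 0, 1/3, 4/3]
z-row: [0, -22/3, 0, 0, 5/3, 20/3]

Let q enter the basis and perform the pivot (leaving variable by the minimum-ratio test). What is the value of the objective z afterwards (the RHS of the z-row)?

Ratio test on column q — row 1: (59/3)/(5/3) = 59/5; row 2: (74/3)/(2/3) = 37; row 3: (4/3)/(1/3) = 4. Minimum is 4 at row 3 (p leaves); pivot element 1/3.
Pivot on row 3; the z-row RHS becomes 20/3 − (-22/3)·4 = 36.

36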